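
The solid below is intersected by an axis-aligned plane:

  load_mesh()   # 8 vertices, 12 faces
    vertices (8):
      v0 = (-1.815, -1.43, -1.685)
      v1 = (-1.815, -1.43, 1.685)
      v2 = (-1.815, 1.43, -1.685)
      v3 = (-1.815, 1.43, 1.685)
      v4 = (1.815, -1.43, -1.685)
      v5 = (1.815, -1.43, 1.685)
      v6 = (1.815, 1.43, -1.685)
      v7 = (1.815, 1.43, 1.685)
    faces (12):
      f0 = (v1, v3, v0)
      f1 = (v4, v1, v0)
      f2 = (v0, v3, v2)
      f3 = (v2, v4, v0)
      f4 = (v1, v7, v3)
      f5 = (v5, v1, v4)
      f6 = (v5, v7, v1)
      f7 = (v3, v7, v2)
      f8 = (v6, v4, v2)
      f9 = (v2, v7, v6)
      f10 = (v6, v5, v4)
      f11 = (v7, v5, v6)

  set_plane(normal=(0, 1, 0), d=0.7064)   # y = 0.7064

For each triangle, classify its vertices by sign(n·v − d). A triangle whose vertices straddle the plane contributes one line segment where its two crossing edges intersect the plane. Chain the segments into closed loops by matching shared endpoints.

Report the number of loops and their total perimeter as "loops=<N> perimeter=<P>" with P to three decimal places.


loops=1 perimeter=14.000

Straddling triangles (8 of 12):
  (v1,v3,v0) [-+-] → (-1.815, 0.7064, 1.685)–(-1.815, 0.7064, 0.832366)  len=0.8526
  (v0,v3,v2) [-++] → (-1.815, 0.7064, 0.832366)–(-1.815, 0.7064, -1.685)  len=2.5174
  (v2,v4,v0) [+--] → (-0.896585, 0.7064, -1.685)–(-1.815, 0.7064, -1.685)  len=0.9184
  (v1,v7,v3) [-++] → (0.896585, 0.7064, 1.685)–(-1.815, 0.7064, 1.685)  len=2.7116
  (v5,v7,v1) [-+-] → (1.815, 0.7064, 1.685)–(0.896585, 0.7064, 1.685)  len=0.9184
  (v6,v4,v2) [+-+] → (1.815, 0.7064, -1.685)–(-0.896585, 0.7064, -1.685)  len=2.7116
  (v6,v5,v4) [+--] → (1.815, 0.7064, -0.832366)–(1.815, 0.7064, -1.685)  len=0.8526
  (v7,v5,v6) [+-+] → (1.815, 0.7064, 1.685)–(1.815, 0.7064, -0.832366)  len=2.5174

Chained into 1 loop(s):
  loop 1: 8 segments, perimeter = 14.0000
Total perimeter = 14.000


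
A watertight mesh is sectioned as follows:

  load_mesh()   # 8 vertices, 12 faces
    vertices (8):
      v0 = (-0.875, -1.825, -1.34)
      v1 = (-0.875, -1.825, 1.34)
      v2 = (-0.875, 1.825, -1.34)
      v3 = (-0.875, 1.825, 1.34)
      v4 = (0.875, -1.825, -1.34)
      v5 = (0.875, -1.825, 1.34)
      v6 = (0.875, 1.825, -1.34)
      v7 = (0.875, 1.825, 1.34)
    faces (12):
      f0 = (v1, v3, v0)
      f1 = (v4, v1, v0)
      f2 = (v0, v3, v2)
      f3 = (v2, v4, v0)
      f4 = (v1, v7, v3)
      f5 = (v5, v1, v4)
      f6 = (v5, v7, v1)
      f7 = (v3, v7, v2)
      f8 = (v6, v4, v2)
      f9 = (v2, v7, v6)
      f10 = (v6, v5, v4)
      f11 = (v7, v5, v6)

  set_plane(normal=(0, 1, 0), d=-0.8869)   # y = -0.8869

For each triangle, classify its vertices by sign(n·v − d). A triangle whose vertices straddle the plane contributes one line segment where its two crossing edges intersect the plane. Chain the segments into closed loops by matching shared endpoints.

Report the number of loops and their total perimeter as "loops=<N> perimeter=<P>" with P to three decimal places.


Straddling triangles (8 of 12):
  (v1,v3,v0) [-+-] → (-0.875, -0.8869, 1.34)–(-0.875, -0.8869, -0.651203)  len=1.9912
  (v0,v3,v2) [-++] → (-0.875, -0.8869, -0.651203)–(-0.875, -0.8869, -1.34)  len=0.6888
  (v2,v4,v0) [+--] → (0.425226, -0.8869, -1.34)–(-0.875, -0.8869, -1.34)  len=1.3002
  (v1,v7,v3) [-++] → (-0.425226, -0.8869, 1.34)–(-0.875, -0.8869, 1.34)  len=0.4498
  (v5,v7,v1) [-+-] → (0.875, -0.8869, 1.34)–(-0.425226, -0.8869, 1.34)  len=1.3002
  (v6,v4,v2) [+-+] → (0.875, -0.8869, -1.34)–(0.425226, -0.8869, -1.34)  len=0.4498
  (v6,v5,v4) [+--] → (0.875, -0.8869, 0.651203)–(0.875, -0.8869, -1.34)  len=1.9912
  (v7,v5,v6) [+-+] → (0.875, -0.8869, 1.34)–(0.875, -0.8869, 0.651203)  len=0.6888

Chained into 1 loop(s):
  loop 1: 8 segments, perimeter = 8.8600
Total perimeter = 8.860

loops=1 perimeter=8.860


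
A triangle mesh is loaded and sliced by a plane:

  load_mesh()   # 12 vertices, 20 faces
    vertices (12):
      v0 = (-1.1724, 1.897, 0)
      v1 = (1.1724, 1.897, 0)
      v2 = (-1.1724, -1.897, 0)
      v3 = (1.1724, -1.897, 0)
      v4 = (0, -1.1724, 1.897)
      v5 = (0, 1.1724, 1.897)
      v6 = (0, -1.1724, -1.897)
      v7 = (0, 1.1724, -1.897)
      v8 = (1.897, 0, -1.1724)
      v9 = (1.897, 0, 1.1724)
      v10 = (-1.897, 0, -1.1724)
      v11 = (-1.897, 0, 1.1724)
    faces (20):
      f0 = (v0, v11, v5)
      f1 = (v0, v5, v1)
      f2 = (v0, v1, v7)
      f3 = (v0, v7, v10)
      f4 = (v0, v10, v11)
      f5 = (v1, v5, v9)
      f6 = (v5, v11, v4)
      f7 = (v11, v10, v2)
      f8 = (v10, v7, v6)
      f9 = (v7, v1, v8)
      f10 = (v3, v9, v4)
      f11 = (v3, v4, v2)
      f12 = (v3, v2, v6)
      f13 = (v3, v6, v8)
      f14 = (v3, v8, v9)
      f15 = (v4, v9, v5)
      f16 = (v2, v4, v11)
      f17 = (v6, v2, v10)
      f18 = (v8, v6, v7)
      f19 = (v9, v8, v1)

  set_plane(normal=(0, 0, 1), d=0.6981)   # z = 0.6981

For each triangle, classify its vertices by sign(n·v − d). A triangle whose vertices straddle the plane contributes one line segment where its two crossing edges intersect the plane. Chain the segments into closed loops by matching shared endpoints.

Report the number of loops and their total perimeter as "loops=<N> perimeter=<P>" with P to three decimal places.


Straddling triangles (10 of 20):
  (v0,v11,v5) [-++] → (-1.60386, 0.76744, 0.6981)–(-0.740954, 1.63035, 0.6981)  len=1.2203
  (v0,v5,v1) [-+-] → (-0.740954, 1.63035, 0.6981)–(0.740954, 1.63035, 0.6981)  len=1.4819
  (v0,v10,v11) [--+] → (-1.897, 0, 0.6981)–(-1.60386, 0.76744, 0.6981)  len=0.8215
  (v1,v5,v9) [-++] → (0.740954, 1.63035, 0.6981)–(1.60386, 0.76744, 0.6981)  len=1.2203
  (v11,v10,v2) [+--] → (-1.897, 0, 0.6981)–(-1.60386, -0.76744, 0.6981)  len=0.8215
  (v3,v9,v4) [-++] → (1.60386, -0.76744, 0.6981)–(0.740954, -1.63035, 0.6981)  len=1.2203
  (v3,v4,v2) [-+-] → (0.740954, -1.63035, 0.6981)–(-0.740954, -1.63035, 0.6981)  len=1.4819
  (v3,v8,v9) [--+] → (1.897, 0, 0.6981)–(1.60386, -0.76744, 0.6981)  len=0.8215
  (v2,v4,v11) [-++] → (-0.740954, -1.63035, 0.6981)–(-1.60386, -0.76744, 0.6981)  len=1.2203
  (v9,v8,v1) [+--] → (1.897, 0, 0.6981)–(1.60386, 0.76744, 0.6981)  len=0.8215

Chained into 1 loop(s):
  loop 1: 10 segments, perimeter = 11.1312
Total perimeter = 11.131

loops=1 perimeter=11.131


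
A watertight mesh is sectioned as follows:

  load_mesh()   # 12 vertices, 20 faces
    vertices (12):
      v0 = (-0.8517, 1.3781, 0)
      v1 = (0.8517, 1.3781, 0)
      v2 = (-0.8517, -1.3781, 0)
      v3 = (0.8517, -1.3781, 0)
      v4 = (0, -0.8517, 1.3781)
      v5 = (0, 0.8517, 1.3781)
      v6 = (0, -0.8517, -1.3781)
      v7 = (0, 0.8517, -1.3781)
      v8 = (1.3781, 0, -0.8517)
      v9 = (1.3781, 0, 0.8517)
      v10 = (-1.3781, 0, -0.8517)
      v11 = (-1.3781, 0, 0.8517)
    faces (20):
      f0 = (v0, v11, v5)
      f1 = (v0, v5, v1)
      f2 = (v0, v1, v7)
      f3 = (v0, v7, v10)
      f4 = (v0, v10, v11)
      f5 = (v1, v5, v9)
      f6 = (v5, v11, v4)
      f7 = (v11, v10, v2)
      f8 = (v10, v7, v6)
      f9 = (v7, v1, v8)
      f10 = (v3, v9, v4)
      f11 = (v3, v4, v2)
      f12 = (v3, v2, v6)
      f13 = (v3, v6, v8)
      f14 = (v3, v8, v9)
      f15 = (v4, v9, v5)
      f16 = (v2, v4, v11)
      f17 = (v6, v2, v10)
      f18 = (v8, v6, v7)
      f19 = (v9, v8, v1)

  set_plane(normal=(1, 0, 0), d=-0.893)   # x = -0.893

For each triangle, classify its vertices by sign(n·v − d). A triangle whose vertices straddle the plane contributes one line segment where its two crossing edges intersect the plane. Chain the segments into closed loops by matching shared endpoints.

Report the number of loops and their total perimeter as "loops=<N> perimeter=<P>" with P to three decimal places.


Straddling triangles (8 of 20):
  (v0,v11,v5) [+-+] → (-0.893, 1.26998, 0.0668222)–(-0.893, 0.299804, 1.037)  len=1.3720
  (v0,v7,v10) [++-] → (-0.893, 0.299804, -1.037)–(-0.893, 1.26998, -0.0668222)  len=1.3720
  (v0,v10,v11) [+--] → (-0.893, 1.26998, -0.0668222)–(-0.893, 1.26998, 0.0668222)  len=0.1336
  (v5,v11,v4) [+-+] → (-0.893, 0.299804, 1.037)–(-0.893, -0.299804, 1.037)  len=0.5996
  (v11,v10,v2) [--+] → (-0.893, -1.26998, -0.0668222)–(-0.893, -1.26998, 0.0668222)  len=0.1336
  (v10,v7,v6) [-++] → (-0.893, 0.299804, -1.037)–(-0.893, -0.299804, -1.037)  len=0.5996
  (v2,v4,v11) [++-] → (-0.893, -0.299804, 1.037)–(-0.893, -1.26998, 0.0668222)  len=1.3720
  (v6,v2,v10) [++-] → (-0.893, -1.26998, -0.0668222)–(-0.893, -0.299804, -1.037)  len=1.3720

Chained into 1 loop(s):
  loop 1: 8 segments, perimeter = 6.9546
Total perimeter = 6.955

loops=1 perimeter=6.955


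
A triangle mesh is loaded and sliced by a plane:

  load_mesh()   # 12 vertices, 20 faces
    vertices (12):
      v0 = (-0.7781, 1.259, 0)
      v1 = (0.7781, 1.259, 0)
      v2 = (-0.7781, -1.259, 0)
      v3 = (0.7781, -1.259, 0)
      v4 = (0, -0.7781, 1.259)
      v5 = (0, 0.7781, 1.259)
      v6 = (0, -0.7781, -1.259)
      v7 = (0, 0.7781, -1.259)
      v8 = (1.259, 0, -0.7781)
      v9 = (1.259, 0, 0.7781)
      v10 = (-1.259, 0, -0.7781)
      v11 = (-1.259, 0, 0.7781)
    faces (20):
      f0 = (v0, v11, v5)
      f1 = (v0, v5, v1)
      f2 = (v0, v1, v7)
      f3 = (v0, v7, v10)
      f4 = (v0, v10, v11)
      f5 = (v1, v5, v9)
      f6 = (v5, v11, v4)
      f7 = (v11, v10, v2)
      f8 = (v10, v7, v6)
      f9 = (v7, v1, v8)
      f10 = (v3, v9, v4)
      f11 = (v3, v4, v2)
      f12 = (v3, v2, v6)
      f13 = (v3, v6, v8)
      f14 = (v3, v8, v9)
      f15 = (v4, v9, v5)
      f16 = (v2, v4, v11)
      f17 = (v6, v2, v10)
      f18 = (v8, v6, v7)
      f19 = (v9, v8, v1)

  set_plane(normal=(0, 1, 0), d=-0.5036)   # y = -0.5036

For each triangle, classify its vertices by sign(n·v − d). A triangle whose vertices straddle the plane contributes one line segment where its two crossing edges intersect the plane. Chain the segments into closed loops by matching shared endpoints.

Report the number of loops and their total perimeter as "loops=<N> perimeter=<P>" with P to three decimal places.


loops=1 perimeter=7.291

Straddling triangles (10 of 20):
  (v5,v11,v4) [++-] → (-0.444153, -0.5036, 1.08935)–(0, -0.5036, 1.259)  len=0.4755
  (v11,v10,v2) [++-] → (-1.06664, -0.5036, -0.46686)–(-1.06664, -0.5036, 0.46686)  len=0.9337
  (v10,v7,v6) [++-] → (0, -0.5036, -1.259)–(-0.444153, -0.5036, -1.08935)  len=0.4755
  (v3,v9,v4) [-+-] → (1.06664, -0.5036, 0.46686)–(0.444153, -0.5036, 1.08935)  len=0.8803
  (v3,v6,v8) [--+] → (0.444153, -0.5036, -1.08935)–(1.06664, -0.5036, -0.46686)  len=0.8803
  (v3,v8,v9) [-++] → (1.06664, -0.5036, -0.46686)–(1.06664, -0.5036, 0.46686)  len=0.9337
  (v4,v9,v5) [-++] → (0.444153, -0.5036, 1.08935)–(0, -0.5036, 1.259)  len=0.4755
  (v2,v4,v11) [--+] → (-0.444153, -0.5036, 1.08935)–(-1.06664, -0.5036, 0.46686)  len=0.8803
  (v6,v2,v10) [--+] → (-1.06664, -0.5036, -0.46686)–(-0.444153, -0.5036, -1.08935)  len=0.8803
  (v8,v6,v7) [+-+] → (0.444153, -0.5036, -1.08935)–(0, -0.5036, -1.259)  len=0.4755

Chained into 1 loop(s):
  loop 1: 10 segments, perimeter = 7.2906
Total perimeter = 7.291


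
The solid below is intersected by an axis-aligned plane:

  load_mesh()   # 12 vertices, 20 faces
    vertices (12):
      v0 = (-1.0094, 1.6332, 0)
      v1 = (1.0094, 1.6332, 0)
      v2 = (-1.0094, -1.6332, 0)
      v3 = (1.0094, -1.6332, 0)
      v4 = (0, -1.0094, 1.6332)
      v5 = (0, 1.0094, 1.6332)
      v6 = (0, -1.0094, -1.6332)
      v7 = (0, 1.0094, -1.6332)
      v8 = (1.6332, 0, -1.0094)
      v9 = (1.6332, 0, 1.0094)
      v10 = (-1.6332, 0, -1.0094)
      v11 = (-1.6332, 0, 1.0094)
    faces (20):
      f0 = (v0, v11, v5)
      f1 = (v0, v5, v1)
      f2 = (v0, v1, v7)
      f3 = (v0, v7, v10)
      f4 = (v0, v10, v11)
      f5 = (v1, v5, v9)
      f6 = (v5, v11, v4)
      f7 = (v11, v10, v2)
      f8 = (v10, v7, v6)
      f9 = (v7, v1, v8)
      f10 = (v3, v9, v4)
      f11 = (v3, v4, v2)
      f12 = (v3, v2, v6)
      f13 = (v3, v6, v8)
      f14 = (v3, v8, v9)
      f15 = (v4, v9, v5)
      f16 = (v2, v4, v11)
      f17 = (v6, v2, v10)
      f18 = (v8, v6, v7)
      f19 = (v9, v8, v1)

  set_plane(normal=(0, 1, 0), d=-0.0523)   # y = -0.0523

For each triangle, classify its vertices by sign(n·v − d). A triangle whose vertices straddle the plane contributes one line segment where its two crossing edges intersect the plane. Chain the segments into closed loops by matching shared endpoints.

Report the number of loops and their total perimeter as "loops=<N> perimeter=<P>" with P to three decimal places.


Straddling triangles (10 of 20):
  (v5,v11,v4) [++-] → (-1.54858, -0.0523, 1.04172)–(0, -0.0523, 1.6332)  len=1.6577
  (v11,v10,v2) [++-] → (-1.61322, -0.0523, -0.977076)–(-1.61322, -0.0523, 0.977076)  len=1.9542
  (v10,v7,v6) [++-] → (0, -0.0523, -1.6332)–(-1.54858, -0.0523, -1.04172)  len=1.6577
  (v3,v9,v4) [-+-] → (1.61322, -0.0523, 0.977076)–(1.54858, -0.0523, 1.04172)  len=0.0914
  (v3,v6,v8) [--+] → (1.54858, -0.0523, -1.04172)–(1.61322, -0.0523, -0.977076)  len=0.0914
  (v3,v8,v9) [-++] → (1.61322, -0.0523, -0.977076)–(1.61322, -0.0523, 0.977076)  len=1.9542
  (v4,v9,v5) [-++] → (1.54858, -0.0523, 1.04172)–(0, -0.0523, 1.6332)  len=1.6577
  (v2,v4,v11) [--+] → (-1.54858, -0.0523, 1.04172)–(-1.61322, -0.0523, 0.977076)  len=0.0914
  (v6,v2,v10) [--+] → (-1.61322, -0.0523, -0.977076)–(-1.54858, -0.0523, -1.04172)  len=0.0914
  (v8,v6,v7) [+-+] → (1.54858, -0.0523, -1.04172)–(0, -0.0523, -1.6332)  len=1.6577

Chained into 1 loop(s):
  loop 1: 10 segments, perimeter = 10.9048
Total perimeter = 10.905

loops=1 perimeter=10.905


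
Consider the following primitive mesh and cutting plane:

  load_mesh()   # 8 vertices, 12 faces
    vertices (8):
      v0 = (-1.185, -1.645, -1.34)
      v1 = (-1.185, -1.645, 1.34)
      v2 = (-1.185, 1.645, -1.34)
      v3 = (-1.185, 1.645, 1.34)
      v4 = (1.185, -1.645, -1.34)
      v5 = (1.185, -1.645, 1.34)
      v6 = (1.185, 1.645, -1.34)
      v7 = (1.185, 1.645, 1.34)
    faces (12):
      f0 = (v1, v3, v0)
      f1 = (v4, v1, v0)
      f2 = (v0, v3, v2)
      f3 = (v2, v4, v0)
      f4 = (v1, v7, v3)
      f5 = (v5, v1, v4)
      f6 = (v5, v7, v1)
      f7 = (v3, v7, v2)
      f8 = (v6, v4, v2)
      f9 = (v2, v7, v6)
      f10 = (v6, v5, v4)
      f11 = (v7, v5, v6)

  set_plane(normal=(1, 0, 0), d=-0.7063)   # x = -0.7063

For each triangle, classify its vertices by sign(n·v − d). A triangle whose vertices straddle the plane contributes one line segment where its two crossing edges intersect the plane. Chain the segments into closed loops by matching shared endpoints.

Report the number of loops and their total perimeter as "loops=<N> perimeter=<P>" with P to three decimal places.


Straddling triangles (8 of 12):
  (v4,v1,v0) [+--] → (-0.7063, -1.645, 0.798685)–(-0.7063, -1.645, -1.34)  len=2.1387
  (v2,v4,v0) [-+-] → (-0.7063, 0.980476, -1.34)–(-0.7063, -1.645, -1.34)  len=2.6255
  (v1,v7,v3) [-+-] → (-0.7063, -0.980476, 1.34)–(-0.7063, 1.645, 1.34)  len=2.6255
  (v5,v1,v4) [+-+] → (-0.7063, -1.645, 1.34)–(-0.7063, -1.645, 0.798685)  len=0.5413
  (v5,v7,v1) [++-] → (-0.7063, -0.980476, 1.34)–(-0.7063, -1.645, 1.34)  len=0.6645
  (v3,v7,v2) [-+-] → (-0.7063, 1.645, 1.34)–(-0.7063, 1.645, -0.798685)  len=2.1387
  (v6,v4,v2) [++-] → (-0.7063, 0.980476, -1.34)–(-0.7063, 1.645, -1.34)  len=0.6645
  (v2,v7,v6) [-++] → (-0.7063, 1.645, -0.798685)–(-0.7063, 1.645, -1.34)  len=0.5413

Chained into 1 loop(s):
  loop 1: 8 segments, perimeter = 11.9400
Total perimeter = 11.940

loops=1 perimeter=11.940


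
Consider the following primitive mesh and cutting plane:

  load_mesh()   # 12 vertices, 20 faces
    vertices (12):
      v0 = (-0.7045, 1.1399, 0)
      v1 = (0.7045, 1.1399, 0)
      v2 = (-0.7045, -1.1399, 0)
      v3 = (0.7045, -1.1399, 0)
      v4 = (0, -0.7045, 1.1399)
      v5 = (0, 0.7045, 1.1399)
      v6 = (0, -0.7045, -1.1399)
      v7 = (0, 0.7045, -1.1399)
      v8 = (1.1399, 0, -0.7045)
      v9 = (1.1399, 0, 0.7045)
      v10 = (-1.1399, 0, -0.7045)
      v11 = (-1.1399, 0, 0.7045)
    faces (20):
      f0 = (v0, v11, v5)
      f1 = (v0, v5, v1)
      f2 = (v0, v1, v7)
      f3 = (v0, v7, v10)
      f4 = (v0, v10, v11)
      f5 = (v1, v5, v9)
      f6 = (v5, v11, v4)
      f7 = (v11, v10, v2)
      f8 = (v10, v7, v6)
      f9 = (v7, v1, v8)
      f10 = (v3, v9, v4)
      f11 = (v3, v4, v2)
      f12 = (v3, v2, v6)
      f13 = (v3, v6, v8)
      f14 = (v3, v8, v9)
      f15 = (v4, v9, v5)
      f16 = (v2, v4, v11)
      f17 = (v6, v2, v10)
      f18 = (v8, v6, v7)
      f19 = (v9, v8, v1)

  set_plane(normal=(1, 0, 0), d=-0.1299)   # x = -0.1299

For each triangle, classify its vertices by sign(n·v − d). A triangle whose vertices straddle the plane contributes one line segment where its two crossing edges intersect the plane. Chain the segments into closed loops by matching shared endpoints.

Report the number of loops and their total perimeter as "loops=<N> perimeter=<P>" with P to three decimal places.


loops=1 perimeter=7.386

Straddling triangles (10 of 20):
  (v0,v11,v5) [--+] → (-0.1299, 0.624217, 1.09028)–(-0.1299, 0.784782, 0.929718)  len=0.2271
  (v0,v5,v1) [-++] → (-0.1299, 0.784782, 0.929718)–(-0.1299, 1.1399, 0)  len=0.9952
  (v0,v1,v7) [-++] → (-0.1299, 1.1399, 0)–(-0.1299, 0.784782, -0.929718)  len=0.9952
  (v0,v7,v10) [-+-] → (-0.1299, 0.784782, -0.929718)–(-0.1299, 0.624217, -1.09028)  len=0.2271
  (v5,v11,v4) [+-+] → (-0.1299, 0.624217, 1.09028)–(-0.1299, -0.624217, 1.09028)  len=1.2484
  (v10,v7,v6) [-++] → (-0.1299, 0.624217, -1.09028)–(-0.1299, -0.624217, -1.09028)  len=1.2484
  (v3,v4,v2) [++-] → (-0.1299, -0.784782, 0.929718)–(-0.1299, -1.1399, 0)  len=0.9952
  (v3,v2,v6) [+-+] → (-0.1299, -1.1399, 0)–(-0.1299, -0.784782, -0.929718)  len=0.9952
  (v2,v4,v11) [-+-] → (-0.1299, -0.784782, 0.929718)–(-0.1299, -0.624217, 1.09028)  len=0.2271
  (v6,v2,v10) [+--] → (-0.1299, -0.784782, -0.929718)–(-0.1299, -0.624217, -1.09028)  len=0.2271

Chained into 1 loop(s):
  loop 1: 10 segments, perimeter = 7.3861
Total perimeter = 7.386


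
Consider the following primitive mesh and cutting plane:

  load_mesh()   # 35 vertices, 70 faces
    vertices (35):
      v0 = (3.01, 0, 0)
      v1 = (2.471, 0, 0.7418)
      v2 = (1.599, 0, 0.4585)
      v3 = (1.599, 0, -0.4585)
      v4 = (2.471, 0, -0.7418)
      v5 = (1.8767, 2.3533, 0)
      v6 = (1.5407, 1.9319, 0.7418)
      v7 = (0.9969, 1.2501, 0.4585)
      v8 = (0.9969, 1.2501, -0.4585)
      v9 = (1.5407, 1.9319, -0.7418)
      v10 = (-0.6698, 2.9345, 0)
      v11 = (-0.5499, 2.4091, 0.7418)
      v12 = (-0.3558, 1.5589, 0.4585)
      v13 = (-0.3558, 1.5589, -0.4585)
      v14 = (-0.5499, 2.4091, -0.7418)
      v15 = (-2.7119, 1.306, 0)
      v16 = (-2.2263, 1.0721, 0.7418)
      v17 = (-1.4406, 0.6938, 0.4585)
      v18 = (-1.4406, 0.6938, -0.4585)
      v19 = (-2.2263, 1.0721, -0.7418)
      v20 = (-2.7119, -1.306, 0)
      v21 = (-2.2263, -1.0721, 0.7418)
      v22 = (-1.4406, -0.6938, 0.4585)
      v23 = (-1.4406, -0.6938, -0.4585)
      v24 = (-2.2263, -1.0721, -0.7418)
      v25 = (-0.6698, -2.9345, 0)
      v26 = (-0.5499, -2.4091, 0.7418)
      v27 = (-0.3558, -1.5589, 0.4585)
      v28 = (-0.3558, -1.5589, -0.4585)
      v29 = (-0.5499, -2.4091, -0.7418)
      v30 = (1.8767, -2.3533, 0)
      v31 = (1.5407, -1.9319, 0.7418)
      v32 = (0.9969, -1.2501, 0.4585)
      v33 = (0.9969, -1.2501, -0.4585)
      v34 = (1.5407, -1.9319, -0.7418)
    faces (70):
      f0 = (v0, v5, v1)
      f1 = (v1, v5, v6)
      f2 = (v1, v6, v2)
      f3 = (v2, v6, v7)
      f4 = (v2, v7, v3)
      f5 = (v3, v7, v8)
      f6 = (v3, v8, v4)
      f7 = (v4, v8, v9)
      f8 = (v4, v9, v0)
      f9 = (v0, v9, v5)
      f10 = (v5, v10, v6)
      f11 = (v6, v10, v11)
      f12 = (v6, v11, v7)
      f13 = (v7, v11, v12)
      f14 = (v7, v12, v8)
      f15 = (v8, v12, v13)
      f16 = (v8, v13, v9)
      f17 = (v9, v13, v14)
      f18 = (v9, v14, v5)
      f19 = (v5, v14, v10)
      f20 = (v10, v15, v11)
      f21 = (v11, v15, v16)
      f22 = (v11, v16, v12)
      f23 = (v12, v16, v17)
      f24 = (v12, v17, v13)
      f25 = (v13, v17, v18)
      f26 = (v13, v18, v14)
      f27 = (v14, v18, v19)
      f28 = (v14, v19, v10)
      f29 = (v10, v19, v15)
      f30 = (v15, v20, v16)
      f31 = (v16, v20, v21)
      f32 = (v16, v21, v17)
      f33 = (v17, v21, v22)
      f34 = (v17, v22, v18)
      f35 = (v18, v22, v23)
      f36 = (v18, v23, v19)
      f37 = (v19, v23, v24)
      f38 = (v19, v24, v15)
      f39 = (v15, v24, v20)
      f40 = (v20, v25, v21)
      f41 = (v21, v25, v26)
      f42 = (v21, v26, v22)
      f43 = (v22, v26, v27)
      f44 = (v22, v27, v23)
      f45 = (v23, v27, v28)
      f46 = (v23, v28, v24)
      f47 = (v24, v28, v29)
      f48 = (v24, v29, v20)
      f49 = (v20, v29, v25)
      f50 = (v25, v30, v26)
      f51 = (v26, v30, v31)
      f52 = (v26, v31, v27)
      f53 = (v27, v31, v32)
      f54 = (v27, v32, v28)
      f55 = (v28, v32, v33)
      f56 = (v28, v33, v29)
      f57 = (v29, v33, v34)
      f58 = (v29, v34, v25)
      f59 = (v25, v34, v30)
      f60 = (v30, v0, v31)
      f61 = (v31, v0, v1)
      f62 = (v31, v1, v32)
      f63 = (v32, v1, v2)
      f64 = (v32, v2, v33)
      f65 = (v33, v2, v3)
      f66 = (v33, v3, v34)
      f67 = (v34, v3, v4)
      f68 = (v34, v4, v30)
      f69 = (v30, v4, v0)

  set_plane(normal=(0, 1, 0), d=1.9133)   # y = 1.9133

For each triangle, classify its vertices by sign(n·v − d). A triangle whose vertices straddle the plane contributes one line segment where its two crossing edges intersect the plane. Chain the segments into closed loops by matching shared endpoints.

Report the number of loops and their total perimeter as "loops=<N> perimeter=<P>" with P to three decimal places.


Straddling triangles (18 of 70):
  (v0,v5,v1) [-+-] → (2.08859, 1.9133, 0)–(1.98782, 1.9133, 0.138695)  len=0.1714
  (v1,v5,v6) [-++] → (1.98782, 1.9133, 0.138695)–(1.54966, 1.9133, 0.7418)  len=0.7455
  (v1,v6,v2) [-+-] → (1.54966, 1.9133, 0.7418)–(1.54126, 1.9133, 0.739072)  len=0.0088
  (v2,v6,v7) [-+-] → (1.54126, 1.9133, 0.739072)–(1.52586, 1.9133, 0.734071)  len=0.0162
  (v4,v8,v9) [--+] → (1.52586, 1.9133, -0.734071)–(1.54966, 1.9133, -0.7418)  len=0.0250
  (v4,v9,v0) [-+-] → (1.54966, 1.9133, -0.7418)–(1.55485, 1.9133, -0.734658)  len=0.0088
  (v0,v9,v5) [-++] → (1.55485, 1.9133, -0.734658)–(2.08859, 1.9133, 0)  len=0.9081
  (v6,v11,v7) [++-] → (0.111794, 1.9133, 0.620609)–(1.52586, 1.9133, 0.734071)  len=1.4186
  (v7,v11,v12) [-+-] → (0.111794, 1.9133, 0.620609)–(-0.436709, 1.9133, 0.576592)  len=0.5503
  (v8,v13,v9) [--+] → (1.44613, 1.9133, -0.727673)–(1.52586, 1.9133, -0.734071)  len=0.0800
  (v9,v13,v14) [+-+] → (1.44613, 1.9133, -0.727673)–(-0.436709, 1.9133, -0.576592)  len=1.8889
  (v10,v15,v11) [+-+] → (-1.95036, 1.9133, 0)–(-1.52163, 1.9133, 0.40839)  len=0.5921
  (v11,v15,v16) [+--] → (-1.52163, 1.9133, 0.40839)–(-1.17156, 1.9133, 0.7418)  len=0.4834
  (v11,v16,v12) [+--] → (-1.17156, 1.9133, 0.7418)–(-0.436709, 1.9133, 0.576592)  len=0.7532
  (v13,v18,v14) [--+] → (-0.807353, 1.9133, -0.659913)–(-0.436709, 1.9133, -0.576592)  len=0.3799
  (v14,v18,v19) [+--] → (-0.807353, 1.9133, -0.659913)–(-1.17156, 1.9133, -0.7418)  len=0.3733
  (v14,v19,v10) [+-+] → (-1.17156, 1.9133, -0.7418)–(-1.52327, 1.9133, -0.406747)  len=0.4858
  (v10,v19,v15) [+--] → (-1.52327, 1.9133, -0.406747)–(-1.95036, 1.9133, 0)  len=0.5898

Chained into 1 loop(s):
  loop 1: 18 segments, perimeter = 9.4791
Total perimeter = 9.479

loops=1 perimeter=9.479


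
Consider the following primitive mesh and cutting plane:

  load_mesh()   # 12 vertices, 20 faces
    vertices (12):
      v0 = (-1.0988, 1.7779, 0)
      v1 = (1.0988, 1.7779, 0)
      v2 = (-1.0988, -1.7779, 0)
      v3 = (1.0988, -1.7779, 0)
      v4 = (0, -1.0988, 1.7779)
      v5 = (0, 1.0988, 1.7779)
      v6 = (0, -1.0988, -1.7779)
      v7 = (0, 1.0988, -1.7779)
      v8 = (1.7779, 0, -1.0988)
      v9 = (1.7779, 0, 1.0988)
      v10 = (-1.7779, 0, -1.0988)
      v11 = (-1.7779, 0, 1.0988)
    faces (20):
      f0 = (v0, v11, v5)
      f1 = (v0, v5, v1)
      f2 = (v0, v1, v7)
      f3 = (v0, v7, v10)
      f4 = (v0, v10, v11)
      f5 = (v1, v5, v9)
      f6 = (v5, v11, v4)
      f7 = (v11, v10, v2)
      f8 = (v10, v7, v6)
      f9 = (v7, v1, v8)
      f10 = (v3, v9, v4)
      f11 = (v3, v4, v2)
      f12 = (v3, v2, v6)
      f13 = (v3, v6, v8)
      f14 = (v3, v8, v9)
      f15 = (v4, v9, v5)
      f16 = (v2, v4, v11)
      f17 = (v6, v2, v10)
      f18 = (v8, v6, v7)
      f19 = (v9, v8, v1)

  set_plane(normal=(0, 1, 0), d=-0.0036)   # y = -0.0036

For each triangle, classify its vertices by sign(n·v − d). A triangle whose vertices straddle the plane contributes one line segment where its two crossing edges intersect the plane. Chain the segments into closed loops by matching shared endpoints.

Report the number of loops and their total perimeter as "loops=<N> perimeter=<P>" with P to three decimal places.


loops=1 perimeter=11.999

Straddling triangles (10 of 20):
  (v5,v11,v4) [++-] → (-1.77208, -0.0036, 1.10102)–(0, -0.0036, 1.7779)  len=1.8969
  (v11,v10,v2) [++-] → (-1.77652, -0.0036, -1.09658)–(-1.77652, -0.0036, 1.09658)  len=2.1932
  (v10,v7,v6) [++-] → (0, -0.0036, -1.7779)–(-1.77208, -0.0036, -1.10102)  len=1.8969
  (v3,v9,v4) [-+-] → (1.77652, -0.0036, 1.09658)–(1.77208, -0.0036, 1.10102)  len=0.0063
  (v3,v6,v8) [--+] → (1.77208, -0.0036, -1.10102)–(1.77652, -0.0036, -1.09658)  len=0.0063
  (v3,v8,v9) [-++] → (1.77652, -0.0036, -1.09658)–(1.77652, -0.0036, 1.09658)  len=2.1932
  (v4,v9,v5) [-++] → (1.77208, -0.0036, 1.10102)–(0, -0.0036, 1.7779)  len=1.8969
  (v2,v4,v11) [--+] → (-1.77208, -0.0036, 1.10102)–(-1.77652, -0.0036, 1.09658)  len=0.0063
  (v6,v2,v10) [--+] → (-1.77652, -0.0036, -1.09658)–(-1.77208, -0.0036, -1.10102)  len=0.0063
  (v8,v6,v7) [+-+] → (1.77208, -0.0036, -1.10102)–(0, -0.0036, -1.7779)  len=1.8969

Chained into 1 loop(s):
  loop 1: 10 segments, perimeter = 11.9993
Total perimeter = 11.999


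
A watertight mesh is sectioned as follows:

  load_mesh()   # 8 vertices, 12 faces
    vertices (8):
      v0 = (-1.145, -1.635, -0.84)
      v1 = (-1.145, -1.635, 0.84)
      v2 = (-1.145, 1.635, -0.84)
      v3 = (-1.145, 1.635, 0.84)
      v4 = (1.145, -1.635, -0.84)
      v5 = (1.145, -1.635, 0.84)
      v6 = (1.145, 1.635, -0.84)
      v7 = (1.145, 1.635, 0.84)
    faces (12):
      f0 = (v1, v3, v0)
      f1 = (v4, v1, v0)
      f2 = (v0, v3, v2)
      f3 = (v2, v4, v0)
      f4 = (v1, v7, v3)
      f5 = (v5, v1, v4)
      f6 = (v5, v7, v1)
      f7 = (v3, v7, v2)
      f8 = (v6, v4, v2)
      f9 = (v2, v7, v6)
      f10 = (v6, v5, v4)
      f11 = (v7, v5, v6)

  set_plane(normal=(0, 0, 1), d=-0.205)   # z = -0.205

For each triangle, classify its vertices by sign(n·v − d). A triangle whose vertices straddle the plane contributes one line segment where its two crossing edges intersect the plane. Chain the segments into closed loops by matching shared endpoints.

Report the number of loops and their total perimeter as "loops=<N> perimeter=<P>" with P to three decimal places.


loops=1 perimeter=11.120

Straddling triangles (8 of 12):
  (v1,v3,v0) [++-] → (-1.145, -0.399018, -0.205)–(-1.145, -1.635, -0.205)  len=1.2360
  (v4,v1,v0) [-+-] → (0.279435, -1.635, -0.205)–(-1.145, -1.635, -0.205)  len=1.4244
  (v0,v3,v2) [-+-] → (-1.145, -0.399018, -0.205)–(-1.145, 1.635, -0.205)  len=2.0340
  (v5,v1,v4) [++-] → (0.279435, -1.635, -0.205)–(1.145, -1.635, -0.205)  len=0.8656
  (v3,v7,v2) [++-] → (-0.279435, 1.635, -0.205)–(-1.145, 1.635, -0.205)  len=0.8656
  (v2,v7,v6) [-+-] → (-0.279435, 1.635, -0.205)–(1.145, 1.635, -0.205)  len=1.4244
  (v6,v5,v4) [-+-] → (1.145, 0.399018, -0.205)–(1.145, -1.635, -0.205)  len=2.0340
  (v7,v5,v6) [++-] → (1.145, 0.399018, -0.205)–(1.145, 1.635, -0.205)  len=1.2360

Chained into 1 loop(s):
  loop 1: 8 segments, perimeter = 11.1200
Total perimeter = 11.120


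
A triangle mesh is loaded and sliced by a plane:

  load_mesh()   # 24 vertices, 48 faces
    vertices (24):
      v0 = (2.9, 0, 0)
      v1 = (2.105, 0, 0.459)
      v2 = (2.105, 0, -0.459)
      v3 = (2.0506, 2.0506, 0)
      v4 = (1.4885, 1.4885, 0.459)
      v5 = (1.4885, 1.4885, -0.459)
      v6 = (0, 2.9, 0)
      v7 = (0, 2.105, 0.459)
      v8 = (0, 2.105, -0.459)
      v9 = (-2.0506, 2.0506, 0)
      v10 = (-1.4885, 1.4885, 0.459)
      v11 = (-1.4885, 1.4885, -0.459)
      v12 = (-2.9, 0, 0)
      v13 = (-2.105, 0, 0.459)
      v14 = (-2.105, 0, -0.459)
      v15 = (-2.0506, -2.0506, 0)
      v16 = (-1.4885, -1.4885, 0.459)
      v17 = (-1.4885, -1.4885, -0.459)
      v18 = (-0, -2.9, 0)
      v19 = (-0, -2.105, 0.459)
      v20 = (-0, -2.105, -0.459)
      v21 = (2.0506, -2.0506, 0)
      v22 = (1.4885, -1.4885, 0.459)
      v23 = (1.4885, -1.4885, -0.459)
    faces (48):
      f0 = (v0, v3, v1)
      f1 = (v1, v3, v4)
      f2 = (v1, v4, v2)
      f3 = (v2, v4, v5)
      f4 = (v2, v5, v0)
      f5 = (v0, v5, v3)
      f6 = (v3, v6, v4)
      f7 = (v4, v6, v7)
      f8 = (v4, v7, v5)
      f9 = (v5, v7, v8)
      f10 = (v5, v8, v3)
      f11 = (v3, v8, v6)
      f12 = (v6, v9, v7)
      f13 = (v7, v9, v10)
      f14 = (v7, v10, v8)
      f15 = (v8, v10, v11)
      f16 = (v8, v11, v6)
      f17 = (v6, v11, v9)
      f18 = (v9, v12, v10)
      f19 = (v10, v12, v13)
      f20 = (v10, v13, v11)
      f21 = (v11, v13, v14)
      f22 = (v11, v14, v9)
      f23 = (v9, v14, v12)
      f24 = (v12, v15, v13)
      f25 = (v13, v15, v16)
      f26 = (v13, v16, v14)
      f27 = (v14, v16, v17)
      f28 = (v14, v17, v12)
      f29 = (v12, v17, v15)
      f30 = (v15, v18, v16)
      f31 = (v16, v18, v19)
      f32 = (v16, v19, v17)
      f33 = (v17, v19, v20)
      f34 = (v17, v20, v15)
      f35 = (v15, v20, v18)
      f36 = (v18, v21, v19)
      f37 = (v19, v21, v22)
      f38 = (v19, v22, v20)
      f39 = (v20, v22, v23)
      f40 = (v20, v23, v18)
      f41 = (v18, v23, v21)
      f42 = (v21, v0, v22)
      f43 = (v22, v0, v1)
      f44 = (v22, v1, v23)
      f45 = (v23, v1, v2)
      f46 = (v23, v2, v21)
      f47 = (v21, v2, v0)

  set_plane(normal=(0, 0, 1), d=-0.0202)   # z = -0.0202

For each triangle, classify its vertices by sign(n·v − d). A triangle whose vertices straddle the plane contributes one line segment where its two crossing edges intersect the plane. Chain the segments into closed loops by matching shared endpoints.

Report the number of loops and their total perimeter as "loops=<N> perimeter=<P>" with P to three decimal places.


Straddling triangles (32 of 48):
  (v1,v4,v2) [++-] → (1.81032, 0.711497, -0.0202)–(2.105, 0, -0.0202)  len=0.7701
  (v2,v4,v5) [-+-] → (1.81032, 0.711497, -0.0202)–(1.4885, 1.4885, -0.0202)  len=0.8410
  (v2,v5,v0) [--+] → (2.83788, 0.065507, -0.0202)–(2.86501, 0, -0.0202)  len=0.0709
  (v0,v5,v3) [+-+] → (2.83788, 0.065507, -0.0202)–(2.02586, 2.02586, -0.0202)  len=2.1219
  (v4,v7,v5) [++-] → (0.777003, 1.78318, -0.0202)–(1.4885, 1.4885, -0.0202)  len=0.7701
  (v5,v7,v8) [-+-] → (0.777003, 1.78318, -0.0202)–(0, 2.105, -0.0202)  len=0.8410
  (v5,v8,v3) [--+] → (1.96036, 2.05299, -0.0202)–(2.02586, 2.02586, -0.0202)  len=0.0709
  (v3,v8,v6) [+-+] → (1.96036, 2.05299, -0.0202)–(0, 2.86501, -0.0202)  len=2.1219
  (v7,v10,v8) [++-] → (-0.711497, 1.81032, -0.0202)–(0, 2.105, -0.0202)  len=0.7701
  (v8,v10,v11) [-+-] → (-0.711497, 1.81032, -0.0202)–(-1.4885, 1.4885, -0.0202)  len=0.8410
  (v8,v11,v6) [--+] → (-0.065507, 2.83788, -0.0202)–(0, 2.86501, -0.0202)  len=0.0709
  (v6,v11,v9) [+-+] → (-0.065507, 2.83788, -0.0202)–(-2.02586, 2.02586, -0.0202)  len=2.1219
  (v10,v13,v11) [++-] → (-1.78318, 0.777003, -0.0202)–(-1.4885, 1.4885, -0.0202)  len=0.7701
  (v11,v13,v14) [-+-] → (-1.78318, 0.777003, -0.0202)–(-2.105, 0, -0.0202)  len=0.8410
  (v11,v14,v9) [--+] → (-2.05299, 1.96036, -0.0202)–(-2.02586, 2.02586, -0.0202)  len=0.0709
  (v9,v14,v12) [+-+] → (-2.05299, 1.96036, -0.0202)–(-2.86501, 0, -0.0202)  len=2.1219
  (v13,v16,v14) [++-] → (-1.81032, -0.711497, -0.0202)–(-2.105, 0, -0.0202)  len=0.7701
  (v14,v16,v17) [-+-] → (-1.81032, -0.711497, -0.0202)–(-1.4885, -1.4885, -0.0202)  len=0.8410
  (v14,v17,v12) [--+] → (-2.83788, -0.065507, -0.0202)–(-2.86501, 0, -0.0202)  len=0.0709
  (v12,v17,v15) [+-+] → (-2.83788, -0.065507, -0.0202)–(-2.02586, -2.02586, -0.0202)  len=2.1219
  (v16,v19,v17) [++-] → (-0.777003, -1.78318, -0.0202)–(-1.4885, -1.4885, -0.0202)  len=0.7701
  (v17,v19,v20) [-+-] → (-0.777003, -1.78318, -0.0202)–(0, -2.105, -0.0202)  len=0.8410
  (v17,v20,v15) [--+] → (-1.96036, -2.05299, -0.0202)–(-2.02586, -2.02586, -0.0202)  len=0.0709
  (v15,v20,v18) [+-+] → (-1.96036, -2.05299, -0.0202)–(0, -2.86501, -0.0202)  len=2.1219
  (v19,v22,v20) [++-] → (0.711497, -1.81032, -0.0202)–(0, -2.105, -0.0202)  len=0.7701
  (v20,v22,v23) [-+-] → (0.711497, -1.81032, -0.0202)–(1.4885, -1.4885, -0.0202)  len=0.8410
  (v20,v23,v18) [--+] → (0.065507, -2.83788, -0.0202)–(0, -2.86501, -0.0202)  len=0.0709
  (v18,v23,v21) [+-+] → (0.065507, -2.83788, -0.0202)–(2.02586, -2.02586, -0.0202)  len=2.1219
  (v22,v1,v23) [++-] → (1.78318, -0.777003, -0.0202)–(1.4885, -1.4885, -0.0202)  len=0.7701
  (v23,v1,v2) [-+-] → (1.78318, -0.777003, -0.0202)–(2.105, 0, -0.0202)  len=0.8410
  (v23,v2,v21) [--+] → (2.05299, -1.96036, -0.0202)–(2.02586, -2.02586, -0.0202)  len=0.0709
  (v21,v2,v0) [+-+] → (2.05299, -1.96036, -0.0202)–(2.86501, 0, -0.0202)  len=2.1219

Chained into 2 loop(s):
  loop 1: 16 segments, perimeter = 12.8890
  loop 2: 16 segments, perimeter = 17.5423
Total perimeter = 30.431

loops=2 perimeter=30.431


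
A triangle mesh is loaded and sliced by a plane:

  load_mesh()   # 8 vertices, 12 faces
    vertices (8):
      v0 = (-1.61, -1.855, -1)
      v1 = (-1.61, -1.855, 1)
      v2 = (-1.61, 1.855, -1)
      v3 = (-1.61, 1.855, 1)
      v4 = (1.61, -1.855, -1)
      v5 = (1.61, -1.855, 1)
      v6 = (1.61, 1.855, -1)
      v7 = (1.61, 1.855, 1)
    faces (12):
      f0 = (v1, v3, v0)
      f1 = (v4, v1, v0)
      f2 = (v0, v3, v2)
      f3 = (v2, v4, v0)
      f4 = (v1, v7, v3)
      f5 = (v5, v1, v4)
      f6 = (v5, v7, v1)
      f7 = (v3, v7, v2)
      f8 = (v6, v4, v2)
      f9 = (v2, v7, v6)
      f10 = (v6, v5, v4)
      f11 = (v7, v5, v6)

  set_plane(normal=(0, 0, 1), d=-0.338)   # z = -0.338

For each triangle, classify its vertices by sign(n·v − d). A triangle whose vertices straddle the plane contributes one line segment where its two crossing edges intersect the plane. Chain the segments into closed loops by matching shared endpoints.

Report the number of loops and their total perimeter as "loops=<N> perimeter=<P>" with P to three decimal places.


Straddling triangles (8 of 12):
  (v1,v3,v0) [++-] → (-1.61, -0.62699, -0.338)–(-1.61, -1.855, -0.338)  len=1.2280
  (v4,v1,v0) [-+-] → (0.54418, -1.855, -0.338)–(-1.61, -1.855, -0.338)  len=2.1542
  (v0,v3,v2) [-+-] → (-1.61, -0.62699, -0.338)–(-1.61, 1.855, -0.338)  len=2.4820
  (v5,v1,v4) [++-] → (0.54418, -1.855, -0.338)–(1.61, -1.855, -0.338)  len=1.0658
  (v3,v7,v2) [++-] → (-0.54418, 1.855, -0.338)–(-1.61, 1.855, -0.338)  len=1.0658
  (v2,v7,v6) [-+-] → (-0.54418, 1.855, -0.338)–(1.61, 1.855, -0.338)  len=2.1542
  (v6,v5,v4) [-+-] → (1.61, 0.62699, -0.338)–(1.61, -1.855, -0.338)  len=2.4820
  (v7,v5,v6) [++-] → (1.61, 0.62699, -0.338)–(1.61, 1.855, -0.338)  len=1.2280

Chained into 1 loop(s):
  loop 1: 8 segments, perimeter = 13.8600
Total perimeter = 13.860

loops=1 perimeter=13.860


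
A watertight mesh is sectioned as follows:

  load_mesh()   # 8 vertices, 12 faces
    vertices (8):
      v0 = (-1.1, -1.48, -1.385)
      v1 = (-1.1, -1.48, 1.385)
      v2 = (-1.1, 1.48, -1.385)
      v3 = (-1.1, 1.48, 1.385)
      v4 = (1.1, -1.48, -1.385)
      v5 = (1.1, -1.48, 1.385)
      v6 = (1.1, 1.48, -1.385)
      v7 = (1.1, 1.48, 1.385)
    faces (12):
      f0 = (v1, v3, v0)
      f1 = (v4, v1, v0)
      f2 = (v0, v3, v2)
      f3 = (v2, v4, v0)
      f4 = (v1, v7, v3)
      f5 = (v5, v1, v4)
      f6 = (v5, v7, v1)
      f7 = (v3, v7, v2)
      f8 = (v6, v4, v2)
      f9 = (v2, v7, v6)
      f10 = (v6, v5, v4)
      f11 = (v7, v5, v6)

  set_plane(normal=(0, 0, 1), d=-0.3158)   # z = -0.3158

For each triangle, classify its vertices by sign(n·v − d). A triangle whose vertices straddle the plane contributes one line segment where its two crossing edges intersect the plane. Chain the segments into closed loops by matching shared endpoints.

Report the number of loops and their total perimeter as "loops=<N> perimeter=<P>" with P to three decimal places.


Straddling triangles (8 of 12):
  (v1,v3,v0) [++-] → (-1.1, -0.337461, -0.3158)–(-1.1, -1.48, -0.3158)  len=1.1425
  (v4,v1,v0) [-+-] → (0.250816, -1.48, -0.3158)–(-1.1, -1.48, -0.3158)  len=1.3508
  (v0,v3,v2) [-+-] → (-1.1, -0.337461, -0.3158)–(-1.1, 1.48, -0.3158)  len=1.8175
  (v5,v1,v4) [++-] → (0.250816, -1.48, -0.3158)–(1.1, -1.48, -0.3158)  len=0.8492
  (v3,v7,v2) [++-] → (-0.250816, 1.48, -0.3158)–(-1.1, 1.48, -0.3158)  len=0.8492
  (v2,v7,v6) [-+-] → (-0.250816, 1.48, -0.3158)–(1.1, 1.48, -0.3158)  len=1.3508
  (v6,v5,v4) [-+-] → (1.1, 0.337461, -0.3158)–(1.1, -1.48, -0.3158)  len=1.8175
  (v7,v5,v6) [++-] → (1.1, 0.337461, -0.3158)–(1.1, 1.48, -0.3158)  len=1.1425

Chained into 1 loop(s):
  loop 1: 8 segments, perimeter = 10.3200
Total perimeter = 10.320

loops=1 perimeter=10.320


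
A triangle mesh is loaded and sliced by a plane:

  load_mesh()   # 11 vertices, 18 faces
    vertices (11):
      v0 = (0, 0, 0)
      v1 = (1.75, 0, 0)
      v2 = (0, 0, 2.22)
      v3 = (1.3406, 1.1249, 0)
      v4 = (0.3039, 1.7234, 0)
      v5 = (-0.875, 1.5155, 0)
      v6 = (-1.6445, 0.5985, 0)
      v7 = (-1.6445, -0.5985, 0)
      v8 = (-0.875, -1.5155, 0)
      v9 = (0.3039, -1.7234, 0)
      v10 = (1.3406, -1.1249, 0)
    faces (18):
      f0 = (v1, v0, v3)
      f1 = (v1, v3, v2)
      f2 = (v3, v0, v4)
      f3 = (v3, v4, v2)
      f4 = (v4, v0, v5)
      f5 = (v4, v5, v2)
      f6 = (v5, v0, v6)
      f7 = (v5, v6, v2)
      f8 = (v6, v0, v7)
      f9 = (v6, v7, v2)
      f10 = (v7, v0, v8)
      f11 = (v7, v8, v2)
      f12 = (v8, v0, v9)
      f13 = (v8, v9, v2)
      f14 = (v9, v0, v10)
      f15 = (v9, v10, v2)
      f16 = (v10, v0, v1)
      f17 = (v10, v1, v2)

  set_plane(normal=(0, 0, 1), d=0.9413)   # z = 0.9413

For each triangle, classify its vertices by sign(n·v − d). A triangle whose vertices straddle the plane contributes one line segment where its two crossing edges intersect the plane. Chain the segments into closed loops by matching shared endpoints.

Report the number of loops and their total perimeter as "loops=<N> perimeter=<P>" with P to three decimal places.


Straddling triangles (9 of 18):
  (v1,v3,v2) [--+] → (0.772174, 0.647932, 0.9413)–(1.00798, 0, 0.9413)  len=0.6895
  (v3,v4,v2) [--+] → (0.175044, 0.992663, 0.9413)–(0.772174, 0.647932, 0.9413)  len=0.6895
  (v4,v5,v2) [--+] → (-0.503992, 0.872914, 0.9413)–(0.175044, 0.992663, 0.9413)  len=0.6895
  (v5,v6,v2) [--+] → (-0.947217, 0.344731, 0.9413)–(-0.503992, 0.872914, 0.9413)  len=0.6895
  (v6,v7,v2) [--+] → (-0.947217, -0.344731, 0.9413)–(-0.947217, 0.344731, 0.9413)  len=0.6895
  (v7,v8,v2) [--+] → (-0.503992, -0.872914, 0.9413)–(-0.947217, -0.344731, 0.9413)  len=0.6895
  (v8,v9,v2) [--+] → (0.175044, -0.992663, 0.9413)–(-0.503992, -0.872914, 0.9413)  len=0.6895
  (v9,v10,v2) [--+] → (0.772174, -0.647932, 0.9413)–(0.175044, -0.992663, 0.9413)  len=0.6895
  (v10,v1,v2) [--+] → (1.00798, 0, 0.9413)–(0.772174, -0.647932, 0.9413)  len=0.6895

Chained into 1 loop(s):
  loop 1: 9 segments, perimeter = 6.2055
Total perimeter = 6.206

loops=1 perimeter=6.206


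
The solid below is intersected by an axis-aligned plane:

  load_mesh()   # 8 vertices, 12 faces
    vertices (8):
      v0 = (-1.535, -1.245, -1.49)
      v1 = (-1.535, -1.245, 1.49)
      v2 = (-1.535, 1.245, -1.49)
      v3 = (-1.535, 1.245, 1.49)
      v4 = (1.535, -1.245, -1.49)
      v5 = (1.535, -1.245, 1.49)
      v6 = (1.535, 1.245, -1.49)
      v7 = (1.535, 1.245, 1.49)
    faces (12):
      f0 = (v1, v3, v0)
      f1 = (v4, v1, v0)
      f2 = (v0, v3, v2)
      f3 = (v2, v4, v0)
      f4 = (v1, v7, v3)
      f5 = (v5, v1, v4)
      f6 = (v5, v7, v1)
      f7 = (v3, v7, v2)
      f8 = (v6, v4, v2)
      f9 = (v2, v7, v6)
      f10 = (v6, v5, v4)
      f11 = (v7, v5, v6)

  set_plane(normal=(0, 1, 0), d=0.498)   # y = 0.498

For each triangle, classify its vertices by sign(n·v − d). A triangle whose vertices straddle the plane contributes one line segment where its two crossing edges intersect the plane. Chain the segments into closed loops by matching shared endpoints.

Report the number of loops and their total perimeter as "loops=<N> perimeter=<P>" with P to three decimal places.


loops=1 perimeter=12.100

Straddling triangles (8 of 12):
  (v1,v3,v0) [-+-] → (-1.535, 0.498, 1.49)–(-1.535, 0.498, 0.596)  len=0.8940
  (v0,v3,v2) [-++] → (-1.535, 0.498, 0.596)–(-1.535, 0.498, -1.49)  len=2.0860
  (v2,v4,v0) [+--] → (-0.614, 0.498, -1.49)–(-1.535, 0.498, -1.49)  len=0.9210
  (v1,v7,v3) [-++] → (0.614, 0.498, 1.49)–(-1.535, 0.498, 1.49)  len=2.1490
  (v5,v7,v1) [-+-] → (1.535, 0.498, 1.49)–(0.614, 0.498, 1.49)  len=0.9210
  (v6,v4,v2) [+-+] → (1.535, 0.498, -1.49)–(-0.614, 0.498, -1.49)  len=2.1490
  (v6,v5,v4) [+--] → (1.535, 0.498, -0.596)–(1.535, 0.498, -1.49)  len=0.8940
  (v7,v5,v6) [+-+] → (1.535, 0.498, 1.49)–(1.535, 0.498, -0.596)  len=2.0860

Chained into 1 loop(s):
  loop 1: 8 segments, perimeter = 12.1000
Total perimeter = 12.100
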